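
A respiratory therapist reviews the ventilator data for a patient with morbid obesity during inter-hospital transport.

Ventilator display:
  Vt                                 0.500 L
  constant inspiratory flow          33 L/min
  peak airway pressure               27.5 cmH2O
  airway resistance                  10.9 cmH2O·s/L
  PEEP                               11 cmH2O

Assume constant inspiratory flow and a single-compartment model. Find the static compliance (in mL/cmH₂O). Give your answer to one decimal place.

Flow: 33 L/min ÷ 60 = 0.55 L/s.
Equation of motion (constant flow): PIP = Vt/C + R·V̇ + PEEP.
Vt/C = PIP − R·V̇ − PEEP = 27.5 − 10.9×0.55 − 11 = 27.5 − 5.995 − 11 = 10.505 cmH2O.
C = Vt / 10.505 = 500 / 10.505 = 47.596 mL/cmH2O.

47.6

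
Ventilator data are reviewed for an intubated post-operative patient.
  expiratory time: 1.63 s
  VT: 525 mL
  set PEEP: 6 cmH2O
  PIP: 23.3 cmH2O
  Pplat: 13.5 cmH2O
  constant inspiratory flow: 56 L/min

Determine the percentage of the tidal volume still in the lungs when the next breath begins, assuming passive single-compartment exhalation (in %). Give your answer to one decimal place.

Flow: 56 L/min ÷ 60 = 0.9333 L/s.
R = (PIP − Pplat)/V̇ = (23.3 − 13.5) / 0.9333 = 9.8/0.9333 = 10.5 cmH2O·s/L.
C = Vt/(Pplat − PEEP) = 525.0 / (13.5 − 6) = 525.0/7.5 = 70.0 mL/cmH2O.
τ = R × C = 10.5 × 0.07 L/cmH2O = 0.735 s.
Fraction remaining at end-expiration = e^(−Te/τ) = e^(−1.63/0.735) = 0.1089 → 10.89%.

10.9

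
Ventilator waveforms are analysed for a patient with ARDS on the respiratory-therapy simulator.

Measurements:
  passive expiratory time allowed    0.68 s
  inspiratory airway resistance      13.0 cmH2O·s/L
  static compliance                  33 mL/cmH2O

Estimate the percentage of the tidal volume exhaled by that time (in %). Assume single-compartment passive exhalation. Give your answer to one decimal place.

τ = R × C = 13.0 × 33 mL/cmH2O = 13.0 × 0.033 L/cmH2O = 0.429 s.
Passive exhalation: V(t)/V₀ = e^(−t/τ) = e^(−0.68/0.429) = 0.2049.
Fraction exhaled = 1 − 0.2049 = 0.7951 → 79.51%.

79.5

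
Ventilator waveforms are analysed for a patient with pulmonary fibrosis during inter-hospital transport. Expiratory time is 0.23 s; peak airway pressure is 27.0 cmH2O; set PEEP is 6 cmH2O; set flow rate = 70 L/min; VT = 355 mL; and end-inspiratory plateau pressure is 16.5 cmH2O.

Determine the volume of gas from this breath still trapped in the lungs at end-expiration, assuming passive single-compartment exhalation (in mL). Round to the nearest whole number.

167

Flow: 70 L/min ÷ 60 = 1.1667 L/s.
R = (PIP − Pplat)/V̇ = (27.0 − 16.5) / 1.1667 = 10.5/1.1667 = 9.0 cmH2O·s/L.
C = Vt/(Pplat − PEEP) = 355.0 / (16.5 − 6) = 355.0/10.5 = 33.81 mL/cmH2O.
τ = R × C = 9.0 × 0.03381 L/cmH2O = 0.3043 s.
Fraction remaining = e^(−Te/τ) = e^(−0.23/0.3043) = 0.4696.
Trapped volume = 355.0 × 0.4696 = 166.71 mL.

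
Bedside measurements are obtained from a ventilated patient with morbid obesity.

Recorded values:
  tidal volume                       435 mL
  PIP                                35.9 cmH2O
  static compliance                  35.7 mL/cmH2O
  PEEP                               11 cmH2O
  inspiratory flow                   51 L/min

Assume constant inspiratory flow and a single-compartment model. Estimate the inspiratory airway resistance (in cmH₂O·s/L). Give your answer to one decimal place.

15.0

Flow: 51 L/min ÷ 60 = 0.85 L/s.
Equation of motion (constant flow): PIP = Vt/C + R·V̇ + PEEP.
R·V̇ = PIP − Vt/C − PEEP = 35.9 − 435/35.7 − 11 = 35.9 − 12.185 − 11 = 12.715 cmH2O.
R = 12.715 / 0.85 = 14.959 cmH2O·s/L.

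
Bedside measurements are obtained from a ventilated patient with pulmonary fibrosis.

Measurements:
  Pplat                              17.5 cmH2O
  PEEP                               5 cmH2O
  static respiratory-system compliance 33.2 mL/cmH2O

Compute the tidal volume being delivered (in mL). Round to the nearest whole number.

Vt = Cstat × (Pplat − PEEP) = 33.2 × (17.5 − 5) = 33.2 × 12.5 = 415.0 mL.

415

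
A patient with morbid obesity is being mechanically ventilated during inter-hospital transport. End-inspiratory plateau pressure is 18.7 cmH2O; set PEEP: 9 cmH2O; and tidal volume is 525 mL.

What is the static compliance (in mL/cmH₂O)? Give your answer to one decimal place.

Cstat = Vt / (Pplat − PEEP) = 525 / (18.7 − 9) = 525 / 9.7 = 54.124 mL/cmH2O.

54.1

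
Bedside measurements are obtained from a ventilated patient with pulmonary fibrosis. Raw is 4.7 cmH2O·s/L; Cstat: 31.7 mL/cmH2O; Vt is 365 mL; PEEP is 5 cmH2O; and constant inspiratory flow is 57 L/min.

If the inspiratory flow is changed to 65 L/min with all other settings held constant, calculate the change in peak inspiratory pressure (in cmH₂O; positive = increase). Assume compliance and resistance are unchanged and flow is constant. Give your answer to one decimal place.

0.6

Flow: 57 L/min ÷ 60 = 0.95 L/s.
New flow: 65 L/min ÷ 60 = 1.0833 L/s.
PIP = Vt/C + R·V̇ + PEEP (constant-flow equation of motion).
Only the resistive term changes: ΔPIP = R × ΔV̇ = 4.7 × (1.0833 − 0.95) = 4.7 × 0.1333 = 0.6265 cmH2O.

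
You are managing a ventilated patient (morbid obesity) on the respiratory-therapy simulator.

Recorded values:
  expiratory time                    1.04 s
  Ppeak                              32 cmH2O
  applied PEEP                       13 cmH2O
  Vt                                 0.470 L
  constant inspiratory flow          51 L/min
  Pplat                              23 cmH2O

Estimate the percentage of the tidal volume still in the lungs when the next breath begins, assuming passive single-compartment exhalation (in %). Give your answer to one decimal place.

Flow: 51 L/min ÷ 60 = 0.85 L/s.
R = (PIP − Pplat)/V̇ = (32 − 23) / 0.85 = 9.0/0.85 = 10.588 cmH2O·s/L.
C = Vt/(Pplat − PEEP) = 470.0 / (23 − 13) = 470.0/10.0 = 47.0 mL/cmH2O.
τ = R × C = 10.588 × 0.047 L/cmH2O = 0.4976 s.
Fraction remaining at end-expiration = e^(−Te/τ) = e^(−1.04/0.4976) = 0.1237 → 12.37%.

12.4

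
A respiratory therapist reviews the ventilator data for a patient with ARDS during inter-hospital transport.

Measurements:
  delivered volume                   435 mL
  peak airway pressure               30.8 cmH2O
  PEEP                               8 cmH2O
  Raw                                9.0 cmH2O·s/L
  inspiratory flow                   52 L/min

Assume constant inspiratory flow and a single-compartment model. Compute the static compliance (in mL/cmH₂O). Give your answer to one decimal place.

Flow: 52 L/min ÷ 60 = 0.8667 L/s.
Equation of motion (constant flow): PIP = Vt/C + R·V̇ + PEEP.
Vt/C = PIP − R·V̇ − PEEP = 30.8 − 9.0×0.8667 − 8 = 30.8 − 7.8 − 8 = 15.0 cmH2O.
C = Vt / 15.0 = 435 / 15.0 = 29.0 mL/cmH2O.

29.0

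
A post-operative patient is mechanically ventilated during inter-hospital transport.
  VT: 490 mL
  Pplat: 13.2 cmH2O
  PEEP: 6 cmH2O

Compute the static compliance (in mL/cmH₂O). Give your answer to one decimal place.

68.1

Cstat = Vt / (Pplat − PEEP) = 490 / (13.2 − 6) = 490 / 7.2 = 68.056 mL/cmH2O.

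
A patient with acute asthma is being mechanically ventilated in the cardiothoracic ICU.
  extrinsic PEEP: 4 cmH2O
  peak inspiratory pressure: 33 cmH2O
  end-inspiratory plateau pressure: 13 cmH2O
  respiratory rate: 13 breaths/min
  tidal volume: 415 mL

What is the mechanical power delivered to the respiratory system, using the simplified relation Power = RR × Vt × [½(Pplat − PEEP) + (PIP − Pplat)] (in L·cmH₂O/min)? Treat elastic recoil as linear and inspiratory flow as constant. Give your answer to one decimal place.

Per-breath work = Vt × [½(Pplat−PEEP) + (PIP−Pplat)] = 0.415 × [0.5×9.0 + 20.0] = 0.415 × 24.5 = 10.168 L·cmH2O.
Power = 13 × 10.168 = 132.18 L·cmH2O/min.

132.2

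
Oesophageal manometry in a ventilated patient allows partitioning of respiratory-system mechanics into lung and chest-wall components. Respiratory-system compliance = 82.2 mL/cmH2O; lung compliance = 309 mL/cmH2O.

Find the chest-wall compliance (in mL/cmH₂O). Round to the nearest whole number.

112

1/Ccw = 1/Crs − 1/CL.
1/Ccw = 1/82.2 − 1/309 = 0.008929.
Ccw = 111.99 mL/cmH2O.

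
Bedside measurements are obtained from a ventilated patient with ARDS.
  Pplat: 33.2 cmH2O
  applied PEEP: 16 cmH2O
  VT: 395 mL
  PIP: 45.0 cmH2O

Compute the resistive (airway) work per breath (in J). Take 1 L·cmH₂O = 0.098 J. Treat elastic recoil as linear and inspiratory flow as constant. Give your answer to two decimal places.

0.46

With constant inspiratory flow the resistive pressure is constant at PIP − Pplat = 45.0 − 33.2 = 11.8 cmH2O, so resistive work = 11.8 × 0.395 = 4.661 L·cmH2O.
× 0.098 J/(L·cmH2O) → 0.4568 J.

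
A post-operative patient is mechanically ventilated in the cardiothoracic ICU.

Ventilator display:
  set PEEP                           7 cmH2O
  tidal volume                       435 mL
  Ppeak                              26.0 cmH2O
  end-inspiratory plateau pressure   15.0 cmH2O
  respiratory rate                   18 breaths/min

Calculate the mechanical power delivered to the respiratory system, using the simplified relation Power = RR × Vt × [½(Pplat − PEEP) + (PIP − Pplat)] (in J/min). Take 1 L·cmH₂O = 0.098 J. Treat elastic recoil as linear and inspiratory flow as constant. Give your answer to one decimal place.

11.5

Per-breath work = Vt × [½(Pplat−PEEP) + (PIP−Pplat)] = 0.435 × [0.5×8.0 + 11.0] = 0.435 × 15.0 = 6.525 L·cmH2O.
Power = 18 × 6.525 = 117.45 L·cmH2O/min.
× 0.098 J/(L·cmH2O) → 11.51 J/min.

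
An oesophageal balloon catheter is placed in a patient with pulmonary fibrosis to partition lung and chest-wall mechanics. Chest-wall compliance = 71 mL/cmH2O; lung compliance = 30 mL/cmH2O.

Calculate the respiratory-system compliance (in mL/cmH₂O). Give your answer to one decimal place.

21.1

Lung and chest wall are elastances in series: 1/Crs = 1/CL + 1/Ccw.
1/Crs = 1/30 + 1/71 = 0.04742.
Crs = 21.088 mL/cmH2O.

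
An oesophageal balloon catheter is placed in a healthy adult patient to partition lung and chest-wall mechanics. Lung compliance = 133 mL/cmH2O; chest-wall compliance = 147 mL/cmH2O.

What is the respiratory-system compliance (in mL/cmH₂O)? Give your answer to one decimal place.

69.8

Lung and chest wall are elastances in series: 1/Crs = 1/CL + 1/Ccw.
1/Crs = 1/133 + 1/147 = 0.01432.
Crs = 69.832 mL/cmH2O.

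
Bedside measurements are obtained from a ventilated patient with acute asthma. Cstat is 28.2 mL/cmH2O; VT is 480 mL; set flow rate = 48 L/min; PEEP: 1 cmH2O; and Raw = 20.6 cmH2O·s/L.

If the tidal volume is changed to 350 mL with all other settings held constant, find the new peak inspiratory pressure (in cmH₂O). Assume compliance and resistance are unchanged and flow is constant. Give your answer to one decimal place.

29.9

Flow: 48 L/min ÷ 60 = 0.8 L/s.
PIP = Vt/C + R·V̇ + PEEP (constant-flow equation of motion).
Only the elastic term changes: ΔPIP = ΔVt / C = (350 − 480) / 28.2 = -4.61 cmH2O.
Original PIP = 480/28.2 + 20.6×0.8 + 1 = 34.501 cmH2O; new PIP = 34.501 + (-4.61) = 29.891 cmH2O.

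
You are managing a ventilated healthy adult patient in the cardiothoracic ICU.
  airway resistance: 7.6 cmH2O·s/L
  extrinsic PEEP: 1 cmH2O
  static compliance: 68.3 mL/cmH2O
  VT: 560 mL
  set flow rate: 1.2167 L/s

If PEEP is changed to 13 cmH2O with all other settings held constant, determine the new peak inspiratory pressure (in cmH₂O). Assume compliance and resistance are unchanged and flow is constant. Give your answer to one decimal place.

30.4

PIP = Vt/C + R·V̇ + PEEP (constant-flow equation of motion).
Only the baseline term changes: ΔPIP = ΔPEEP = 13 − 1 = 12.0 cmH2O.
Original PIP = 560/68.3 + 7.6×1.2167 + 1 = 18.446 cmH2O; new PIP = 18.446 + (12.0) = 30.446 cmH2O.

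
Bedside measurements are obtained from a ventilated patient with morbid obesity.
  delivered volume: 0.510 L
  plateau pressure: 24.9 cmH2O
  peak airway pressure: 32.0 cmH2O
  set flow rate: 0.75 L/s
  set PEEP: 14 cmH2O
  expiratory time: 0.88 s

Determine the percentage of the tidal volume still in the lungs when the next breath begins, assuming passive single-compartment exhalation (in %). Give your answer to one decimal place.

13.7

R = (PIP − Pplat)/V̇ = (32.0 − 24.9) / 0.75 = 7.1/0.75 = 9.467 cmH2O·s/L.
C = Vt/(Pplat − PEEP) = 510.0 / (24.9 − 14) = 510.0/10.9 = 46.789 mL/cmH2O.
τ = R × C = 9.467 × 0.04679 L/cmH2O = 0.443 s.
Fraction remaining at end-expiration = e^(−Te/τ) = e^(−0.88/0.443) = 0.1372 → 13.72%.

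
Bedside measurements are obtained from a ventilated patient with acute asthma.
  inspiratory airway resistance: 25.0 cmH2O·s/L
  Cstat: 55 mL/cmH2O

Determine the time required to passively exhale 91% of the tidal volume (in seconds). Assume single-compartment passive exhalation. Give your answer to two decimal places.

3.31

τ = R × C = 25.0 × 55 mL/cmH2O = 25.0 × 0.055 L/cmH2O = 1.375 s.
Exhaled fraction f = 1 − e^(−t/τ) → t = −τ·ln(1 − f) = −1.375·ln(0.09) = 3.311 s.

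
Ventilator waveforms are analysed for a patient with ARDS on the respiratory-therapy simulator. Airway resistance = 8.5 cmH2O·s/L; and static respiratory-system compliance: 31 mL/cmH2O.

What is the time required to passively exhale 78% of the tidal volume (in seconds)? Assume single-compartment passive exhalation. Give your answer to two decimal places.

0.40

τ = R × C = 8.5 × 31 mL/cmH2O = 8.5 × 0.031 L/cmH2O = 0.2635 s.
Exhaled fraction f = 1 − e^(−t/τ) → t = −τ·ln(1 − f) = −0.2635·ln(0.22) = 0.399 s.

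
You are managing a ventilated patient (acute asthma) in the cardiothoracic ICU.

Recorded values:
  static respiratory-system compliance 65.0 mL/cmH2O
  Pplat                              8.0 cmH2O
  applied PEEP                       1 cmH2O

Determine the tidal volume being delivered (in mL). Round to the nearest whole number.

455

Vt = Cstat × (Pplat − PEEP) = 65.0 × (8.0 − 1) = 65.0 × 7.0 = 455.0 mL.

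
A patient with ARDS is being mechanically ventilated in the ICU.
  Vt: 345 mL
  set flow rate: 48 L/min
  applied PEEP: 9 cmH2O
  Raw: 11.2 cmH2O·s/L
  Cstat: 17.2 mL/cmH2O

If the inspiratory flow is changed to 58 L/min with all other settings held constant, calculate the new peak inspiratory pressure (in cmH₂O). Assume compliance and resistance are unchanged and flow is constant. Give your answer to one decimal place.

39.9

Flow: 48 L/min ÷ 60 = 0.8 L/s.
New flow: 58 L/min ÷ 60 = 0.9667 L/s.
PIP = Vt/C + R·V̇ + PEEP (constant-flow equation of motion).
Only the resistive term changes: ΔPIP = R × ΔV̇ = 11.2 × (0.9667 − 0.8) = 11.2 × 0.1667 = 1.867 cmH2O.
Original PIP = 345/17.2 + 11.2×0.8 + 9 = 38.018 cmH2O; new PIP = 38.018 + (1.867) = 39.885 cmH2O.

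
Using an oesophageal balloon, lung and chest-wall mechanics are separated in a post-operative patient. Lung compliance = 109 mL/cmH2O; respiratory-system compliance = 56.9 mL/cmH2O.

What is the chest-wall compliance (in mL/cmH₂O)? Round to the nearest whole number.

1/Ccw = 1/Crs − 1/CL.
1/Ccw = 1/56.9 − 1/109 = 0.0084.
Ccw = 119.05 mL/cmH2O.

119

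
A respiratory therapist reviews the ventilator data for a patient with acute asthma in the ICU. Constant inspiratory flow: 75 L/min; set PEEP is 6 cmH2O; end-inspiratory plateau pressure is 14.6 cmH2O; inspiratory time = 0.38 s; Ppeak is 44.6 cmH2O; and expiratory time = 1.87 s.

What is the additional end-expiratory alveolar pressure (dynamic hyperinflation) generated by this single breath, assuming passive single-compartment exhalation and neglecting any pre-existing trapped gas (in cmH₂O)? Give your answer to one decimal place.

Flow: 75 L/min ÷ 60 = 1.25 L/s.
Vt = flow × Ti = 1.25 L/s × 0.38 s × 1000 mL/L = 475.0 mL.
R = (PIP − Pplat)/V̇ = (44.6 − 14.6) / 1.25 = 30.0/1.25 = 24.0 cmH2O·s/L.
C = Vt/(Pplat − PEEP) = 475.0 / (14.6 − 6) = 475.0/8.6 = 55.233 mL/cmH2O.
τ = R × C = 24.0 × 0.05523 L/cmH2O = 1.326 s.
Fraction remaining = e^(−Te/τ) = e^(−1.87/1.326) = 0.2441; trapped volume = 475.0 × 0.2441 = 115.95 mL.
Additional alveolar pressure from trapping ≈ V_trapped / C = 115.95 / 55.233 = 2.099 cmH2O.

2.1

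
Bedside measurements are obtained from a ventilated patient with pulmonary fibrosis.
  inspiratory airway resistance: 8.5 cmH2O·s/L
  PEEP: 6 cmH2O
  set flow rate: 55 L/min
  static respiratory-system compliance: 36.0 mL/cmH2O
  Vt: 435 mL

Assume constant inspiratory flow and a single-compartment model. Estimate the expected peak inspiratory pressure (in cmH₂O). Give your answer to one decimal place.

Flow: 55 L/min ÷ 60 = 0.9167 L/s.
Equation of motion (constant flow): PIP = Vt/C + R·V̇ + PEEP.
PIP = 435/36.0 + 8.5×0.9167 + 6 = 12.083 + 7.792 + 6 = 25.875 cmH2O.

25.9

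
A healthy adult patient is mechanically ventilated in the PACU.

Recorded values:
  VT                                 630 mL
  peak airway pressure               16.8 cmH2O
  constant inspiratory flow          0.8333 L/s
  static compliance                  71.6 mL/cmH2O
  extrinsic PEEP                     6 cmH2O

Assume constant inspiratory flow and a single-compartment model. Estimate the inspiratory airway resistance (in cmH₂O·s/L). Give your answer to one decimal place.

2.4

Equation of motion (constant flow): PIP = Vt/C + R·V̇ + PEEP.
R·V̇ = PIP − Vt/C − PEEP = 16.8 − 630/71.6 − 6 = 16.8 − 8.799 − 6 = 2.001 cmH2O.
R = 2.001 / 0.8333 = 2.401 cmH2O·s/L.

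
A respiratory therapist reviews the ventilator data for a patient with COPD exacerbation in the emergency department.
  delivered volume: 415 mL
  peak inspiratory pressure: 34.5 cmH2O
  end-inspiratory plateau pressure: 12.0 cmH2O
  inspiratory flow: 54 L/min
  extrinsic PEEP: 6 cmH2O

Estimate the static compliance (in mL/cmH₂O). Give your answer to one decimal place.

Cstat = Vt / (Pplat − PEEP) = 415 / (12.0 − 6) = 415 / 6.0 = 69.167 mL/cmH2O.

69.2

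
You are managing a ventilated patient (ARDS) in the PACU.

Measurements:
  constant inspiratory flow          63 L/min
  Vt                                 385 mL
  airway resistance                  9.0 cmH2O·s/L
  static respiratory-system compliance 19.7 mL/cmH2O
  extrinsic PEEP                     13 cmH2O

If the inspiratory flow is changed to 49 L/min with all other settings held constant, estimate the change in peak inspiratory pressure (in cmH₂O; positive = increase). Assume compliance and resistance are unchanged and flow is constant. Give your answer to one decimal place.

Flow: 63 L/min ÷ 60 = 1.05 L/s.
New flow: 49 L/min ÷ 60 = 0.8167 L/s.
PIP = Vt/C + R·V̇ + PEEP (constant-flow equation of motion).
Only the resistive term changes: ΔPIP = R × ΔV̇ = 9.0 × (0.8167 − 1.05) = 9.0 × -0.2333 = -2.1 cmH2O.

-2.1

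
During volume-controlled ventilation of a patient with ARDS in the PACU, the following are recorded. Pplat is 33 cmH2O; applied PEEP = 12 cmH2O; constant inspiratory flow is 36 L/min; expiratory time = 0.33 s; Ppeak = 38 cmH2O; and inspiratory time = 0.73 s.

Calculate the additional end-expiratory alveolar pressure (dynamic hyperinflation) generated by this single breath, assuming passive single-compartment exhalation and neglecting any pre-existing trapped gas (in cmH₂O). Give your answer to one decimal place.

Flow: 36 L/min ÷ 60 = 0.6 L/s.
Vt = flow × Ti = 0.6 L/s × 0.73 s × 1000 mL/L = 438.0 mL.
R = (PIP − Pplat)/V̇ = (38 − 33) / 0.6 = 5.0/0.6 = 8.333 cmH2O·s/L.
C = Vt/(Pplat − PEEP) = 438.0 / (33 − 12) = 438.0/21.0 = 20.857 mL/cmH2O.
τ = R × C = 8.333 × 0.02086 L/cmH2O = 0.1738 s.
Fraction remaining = e^(−Te/τ) = e^(−0.33/0.1738) = 0.1498; trapped volume = 438.0 × 0.1498 = 65.612 mL.
Additional alveolar pressure from trapping ≈ V_trapped / C = 65.612 / 20.857 = 3.146 cmH2O.

3.1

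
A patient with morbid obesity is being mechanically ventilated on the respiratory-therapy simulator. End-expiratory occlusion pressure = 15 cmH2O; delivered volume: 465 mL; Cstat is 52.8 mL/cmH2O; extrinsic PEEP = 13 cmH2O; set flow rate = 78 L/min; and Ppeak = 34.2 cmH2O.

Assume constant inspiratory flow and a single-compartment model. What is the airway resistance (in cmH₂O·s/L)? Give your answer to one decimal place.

8.0

Flow: 78 L/min ÷ 60 = 1.3 L/s.
Total PEEP = 15 cmH2O (set 13 + intrinsic 2); this is the baseline alveolar pressure.
Equation of motion (constant flow): PIP = Vt/C + R·V̇ + PEEP.
R·V̇ = PIP − Vt/C − PEEP = 34.2 − 465/52.8 − 15 = 34.2 − 8.807 − 15 = 10.393 cmH2O.
R = 10.393 / 1.3 = 7.995 cmH2O·s/L.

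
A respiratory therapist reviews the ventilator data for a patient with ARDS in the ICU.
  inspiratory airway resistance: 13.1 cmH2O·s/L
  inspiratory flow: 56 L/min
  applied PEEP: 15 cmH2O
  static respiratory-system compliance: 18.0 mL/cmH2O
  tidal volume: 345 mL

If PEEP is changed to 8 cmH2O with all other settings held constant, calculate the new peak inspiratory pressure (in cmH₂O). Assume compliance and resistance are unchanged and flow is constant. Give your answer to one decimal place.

Flow: 56 L/min ÷ 60 = 0.9333 L/s.
PIP = Vt/C + R·V̇ + PEEP (constant-flow equation of motion).
Only the baseline term changes: ΔPIP = ΔPEEP = 8 − 15 = -7.0 cmH2O.
Original PIP = 345/18.0 + 13.1×0.9333 + 15 = 46.393 cmH2O; new PIP = 46.393 + (-7.0) = 39.393 cmH2O.

39.4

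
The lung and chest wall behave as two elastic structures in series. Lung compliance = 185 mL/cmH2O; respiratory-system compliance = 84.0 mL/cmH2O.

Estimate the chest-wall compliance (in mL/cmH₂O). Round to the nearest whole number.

1/Ccw = 1/Crs − 1/CL.
1/Ccw = 1/84.0 − 1/185 = 0.006499.
Ccw = 153.87 mL/cmH2O.

154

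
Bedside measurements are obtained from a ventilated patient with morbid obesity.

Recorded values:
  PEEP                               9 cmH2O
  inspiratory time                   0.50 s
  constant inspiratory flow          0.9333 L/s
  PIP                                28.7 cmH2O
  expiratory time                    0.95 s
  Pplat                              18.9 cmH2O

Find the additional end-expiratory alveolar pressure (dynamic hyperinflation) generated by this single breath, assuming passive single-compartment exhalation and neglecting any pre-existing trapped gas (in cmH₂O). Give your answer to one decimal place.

Vt = flow × Ti = 0.9333 L/s × 0.50 s × 1000 mL/L = 466.65 mL.
R = (PIP − Pplat)/V̇ = (28.7 − 18.9) / 0.9333 = 9.8/0.9333 = 10.5 cmH2O·s/L.
C = Vt/(Pplat − PEEP) = 466.65 / (18.9 − 9) = 466.65/9.9 = 47.136 mL/cmH2O.
τ = R × C = 10.5 × 0.04714 L/cmH2O = 0.495 s.
Fraction remaining = e^(−Te/τ) = e^(−0.95/0.495) = 0.1467; trapped volume = 466.65 × 0.1467 = 68.458 mL.
Additional alveolar pressure from trapping ≈ V_trapped / C = 68.458 / 47.136 = 1.452 cmH2O.

1.5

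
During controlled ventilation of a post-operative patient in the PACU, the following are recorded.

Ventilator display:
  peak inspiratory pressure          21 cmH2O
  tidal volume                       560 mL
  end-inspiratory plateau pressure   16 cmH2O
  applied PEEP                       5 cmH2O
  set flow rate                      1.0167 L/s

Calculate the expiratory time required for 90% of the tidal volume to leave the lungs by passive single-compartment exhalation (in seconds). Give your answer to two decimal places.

0.58

R = (PIP − Pplat)/V̇ = (21 − 16) / 1.0167 = 5.0/1.0167 = 4.918 cmH2O·s/L.
C = Vt/(Pplat − PEEP) = 560.0 / (16 − 5) = 560.0/11.0 = 50.909 mL/cmH2O.
τ = R × C = 4.918 × 0.05091 L/cmH2O = 0.2504 s.
t = −τ·ln(1 − 0.90) = −0.2504·ln(0.1) = 0.5766 s.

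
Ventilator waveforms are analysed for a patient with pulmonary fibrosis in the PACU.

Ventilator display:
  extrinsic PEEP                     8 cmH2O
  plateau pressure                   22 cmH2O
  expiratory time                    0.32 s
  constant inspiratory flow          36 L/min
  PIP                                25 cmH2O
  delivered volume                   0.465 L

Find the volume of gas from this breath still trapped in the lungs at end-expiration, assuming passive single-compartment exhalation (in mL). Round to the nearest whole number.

Flow: 36 L/min ÷ 60 = 0.6 L/s.
R = (PIP − Pplat)/V̇ = (25 − 22) / 0.6 = 3.0/0.6 = 5.0 cmH2O·s/L.
C = Vt/(Pplat − PEEP) = 465.0 / (22 − 8) = 465.0/14.0 = 33.214 mL/cmH2O.
τ = R × C = 5.0 × 0.03321 L/cmH2O = 0.1661 s.
Fraction remaining = e^(−Te/τ) = e^(−0.32/0.1661) = 0.1456.
Trapped volume = 465.0 × 0.1456 = 67.704 mL.

68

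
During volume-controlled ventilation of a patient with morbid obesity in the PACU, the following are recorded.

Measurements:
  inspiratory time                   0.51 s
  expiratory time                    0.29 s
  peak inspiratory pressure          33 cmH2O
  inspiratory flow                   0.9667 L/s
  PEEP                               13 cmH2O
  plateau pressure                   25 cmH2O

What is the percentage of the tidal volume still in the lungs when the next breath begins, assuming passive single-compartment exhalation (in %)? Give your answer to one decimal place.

42.6

Vt = flow × Ti = 0.9667 L/s × 0.51 s × 1000 mL/L = 493.02 mL.
R = (PIP − Pplat)/V̇ = (33 − 25) / 0.9667 = 8.0/0.9667 = 8.276 cmH2O·s/L.
C = Vt/(Pplat − PEEP) = 493.02 / (25 − 13) = 493.02/12.0 = 41.085 mL/cmH2O.
τ = R × C = 8.276 × 0.04109 L/cmH2O = 0.3401 s.
Fraction remaining at end-expiration = e^(−Te/τ) = e^(−0.29/0.3401) = 0.4263 → 42.63%.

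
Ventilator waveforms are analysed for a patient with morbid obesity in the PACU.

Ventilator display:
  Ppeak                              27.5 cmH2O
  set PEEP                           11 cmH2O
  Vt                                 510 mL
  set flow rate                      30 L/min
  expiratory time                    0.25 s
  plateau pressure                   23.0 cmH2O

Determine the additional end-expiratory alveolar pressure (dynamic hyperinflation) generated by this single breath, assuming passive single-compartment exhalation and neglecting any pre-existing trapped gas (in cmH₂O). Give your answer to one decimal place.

Flow: 30 L/min ÷ 60 = 0.5 L/s.
R = (PIP − Pplat)/V̇ = (27.5 − 23.0) / 0.5 = 4.5/0.5 = 9.0 cmH2O·s/L.
C = Vt/(Pplat − PEEP) = 510.0 / (23.0 − 11) = 510.0/12.0 = 42.5 mL/cmH2O.
τ = R × C = 9.0 × 0.0425 L/cmH2O = 0.3825 s.
Fraction remaining = e^(−Te/τ) = e^(−0.25/0.3825) = 0.5202; trapped volume = 510.0 × 0.5202 = 265.3 mL.
Additional alveolar pressure from trapping ≈ V_trapped / C = 265.3 / 42.5 = 6.242 cmH2O.

6.2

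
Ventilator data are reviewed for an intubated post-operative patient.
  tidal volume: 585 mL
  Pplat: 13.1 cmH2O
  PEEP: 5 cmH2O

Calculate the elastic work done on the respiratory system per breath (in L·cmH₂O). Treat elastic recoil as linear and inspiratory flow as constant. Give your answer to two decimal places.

2.37

Elastic work ≈ ½ × (Pplat − PEEP) × Vt = 0.5 × (13.1 − 5) × 0.585 L = 0.5 × 8.1 × 0.585 = 2.369 L·cmH2O.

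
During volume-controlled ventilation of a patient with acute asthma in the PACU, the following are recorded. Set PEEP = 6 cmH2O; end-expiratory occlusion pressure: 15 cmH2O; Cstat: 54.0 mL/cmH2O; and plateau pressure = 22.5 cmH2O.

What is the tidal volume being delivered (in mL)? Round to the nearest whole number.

405

End-expiratory occlusion gives total PEEP = 15 cmH2O (intrinsic PEEP = 15 − 6 = 9). Use total PEEP for the elastic gradient.
Vt = Cstat × (Pplat − PEEPtotal) = 54.0 × (22.5 − 15) = 54.0 × 7.5 = 405.0 mL.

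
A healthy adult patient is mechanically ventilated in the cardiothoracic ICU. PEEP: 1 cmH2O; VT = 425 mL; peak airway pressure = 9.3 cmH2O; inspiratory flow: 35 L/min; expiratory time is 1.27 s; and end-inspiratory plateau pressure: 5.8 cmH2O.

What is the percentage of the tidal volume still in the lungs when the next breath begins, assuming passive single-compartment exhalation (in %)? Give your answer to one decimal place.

9.2

Flow: 35 L/min ÷ 60 = 0.5833 L/s.
R = (PIP − Pplat)/V̇ = (9.3 − 5.8) / 0.5833 = 3.5/0.5833 = 6.0 cmH2O·s/L.
C = Vt/(Pplat − PEEP) = 425.0 / (5.8 − 1) = 425.0/4.8 = 88.542 mL/cmH2O.
τ = R × C = 6.0 × 0.08854 L/cmH2O = 0.5312 s.
Fraction remaining at end-expiration = e^(−Te/τ) = e^(−1.27/0.5312) = 0.09156 → 9.156%.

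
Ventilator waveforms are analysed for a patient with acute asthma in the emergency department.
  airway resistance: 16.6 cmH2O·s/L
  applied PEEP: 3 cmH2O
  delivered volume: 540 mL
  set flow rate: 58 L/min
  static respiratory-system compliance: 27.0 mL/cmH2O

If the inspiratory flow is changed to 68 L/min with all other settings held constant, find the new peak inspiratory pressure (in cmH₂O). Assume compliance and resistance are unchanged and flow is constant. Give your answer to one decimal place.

Flow: 58 L/min ÷ 60 = 0.9667 L/s.
New flow: 68 L/min ÷ 60 = 1.1333 L/s.
PIP = Vt/C + R·V̇ + PEEP (constant-flow equation of motion).
Only the resistive term changes: ΔPIP = R × ΔV̇ = 16.6 × (1.1333 − 0.9667) = 16.6 × 0.1666 = 2.766 cmH2O.
Original PIP = 540/27.0 + 16.6×0.9667 + 3 = 39.047 cmH2O; new PIP = 39.047 + (2.766) = 41.813 cmH2O.

41.8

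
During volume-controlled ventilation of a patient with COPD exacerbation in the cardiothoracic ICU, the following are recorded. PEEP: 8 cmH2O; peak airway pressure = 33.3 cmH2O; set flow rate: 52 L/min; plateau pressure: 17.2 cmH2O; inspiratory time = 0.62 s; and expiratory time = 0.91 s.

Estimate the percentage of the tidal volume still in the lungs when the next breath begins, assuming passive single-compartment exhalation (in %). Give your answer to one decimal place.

43.2

Flow: 52 L/min ÷ 60 = 0.8667 L/s.
Vt = flow × Ti = 0.8667 L/s × 0.62 s × 1000 mL/L = 537.35 mL.
R = (PIP − Pplat)/V̇ = (33.3 − 17.2) / 0.8667 = 16.1/0.8667 = 18.576 cmH2O·s/L.
C = Vt/(Pplat − PEEP) = 537.35 / (17.2 − 8) = 537.35/9.2 = 58.408 mL/cmH2O.
τ = R × C = 18.576 × 0.05841 L/cmH2O = 1.085 s.
Fraction remaining at end-expiration = e^(−Te/τ) = e^(−0.91/1.085) = 0.4323 → 43.23%.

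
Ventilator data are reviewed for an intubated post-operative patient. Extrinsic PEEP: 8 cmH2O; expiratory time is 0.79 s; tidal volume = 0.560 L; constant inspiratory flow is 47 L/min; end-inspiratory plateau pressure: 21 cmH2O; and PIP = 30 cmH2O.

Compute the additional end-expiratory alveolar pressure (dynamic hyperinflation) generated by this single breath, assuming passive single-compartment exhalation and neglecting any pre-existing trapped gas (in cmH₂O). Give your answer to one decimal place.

2.6

Flow: 47 L/min ÷ 60 = 0.7833 L/s.
R = (PIP − Pplat)/V̇ = (30 − 21) / 0.7833 = 9.0/0.7833 = 11.49 cmH2O·s/L.
C = Vt/(Pplat − PEEP) = 560.0 / (21 − 8) = 560.0/13.0 = 43.077 mL/cmH2O.
τ = R × C = 11.49 × 0.04308 L/cmH2O = 0.495 s.
Fraction remaining = e^(−Te/τ) = e^(−0.79/0.495) = 0.2027; trapped volume = 560.0 × 0.2027 = 113.51 mL.
Additional alveolar pressure from trapping ≈ V_trapped / C = 113.51 / 43.077 = 2.635 cmH2O.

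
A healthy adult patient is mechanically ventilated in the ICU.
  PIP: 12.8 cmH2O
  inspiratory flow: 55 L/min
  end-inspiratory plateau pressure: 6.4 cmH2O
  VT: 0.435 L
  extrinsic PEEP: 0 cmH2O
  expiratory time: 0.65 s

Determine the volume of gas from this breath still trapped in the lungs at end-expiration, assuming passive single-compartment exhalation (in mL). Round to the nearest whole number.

Flow: 55 L/min ÷ 60 = 0.9167 L/s.
R = (PIP − Pplat)/V̇ = (12.8 − 6.4) / 0.9167 = 6.4/0.9167 = 6.982 cmH2O·s/L.
C = Vt/(Pplat − PEEP) = 435.0 / (6.4 − 0) = 435.0/6.4 = 67.969 mL/cmH2O.
τ = R × C = 6.982 × 0.06797 L/cmH2O = 0.4746 s.
Fraction remaining = e^(−Te/τ) = e^(−0.65/0.4746) = 0.2542.
Trapped volume = 435.0 × 0.2542 = 110.58 mL.

111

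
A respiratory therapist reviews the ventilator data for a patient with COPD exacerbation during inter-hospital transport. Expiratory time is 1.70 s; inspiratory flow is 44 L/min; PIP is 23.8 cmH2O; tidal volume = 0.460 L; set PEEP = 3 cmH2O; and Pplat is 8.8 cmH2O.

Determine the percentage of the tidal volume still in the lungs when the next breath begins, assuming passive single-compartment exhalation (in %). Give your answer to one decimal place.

Flow: 44 L/min ÷ 60 = 0.7333 L/s.
R = (PIP − Pplat)/V̇ = (23.8 − 8.8) / 0.7333 = 15.0/0.7333 = 20.455 cmH2O·s/L.
C = Vt/(Pplat − PEEP) = 460.0 / (8.8 − 3) = 460.0/5.8 = 79.31 mL/cmH2O.
τ = R × C = 20.455 × 0.07931 L/cmH2O = 1.622 s.
Fraction remaining at end-expiration = e^(−Te/τ) = e^(−1.70/1.622) = 0.3506 → 35.06%.

35.1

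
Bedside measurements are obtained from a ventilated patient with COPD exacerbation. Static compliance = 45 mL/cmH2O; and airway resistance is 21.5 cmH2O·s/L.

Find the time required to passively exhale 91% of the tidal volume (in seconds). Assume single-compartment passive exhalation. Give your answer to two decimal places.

τ = R × C = 21.5 × 45 mL/cmH2O = 21.5 × 0.045 L/cmH2O = 0.9675 s.
Exhaled fraction f = 1 − e^(−t/τ) → t = −τ·ln(1 − f) = −0.9675·ln(0.09) = 2.33 s.

2.33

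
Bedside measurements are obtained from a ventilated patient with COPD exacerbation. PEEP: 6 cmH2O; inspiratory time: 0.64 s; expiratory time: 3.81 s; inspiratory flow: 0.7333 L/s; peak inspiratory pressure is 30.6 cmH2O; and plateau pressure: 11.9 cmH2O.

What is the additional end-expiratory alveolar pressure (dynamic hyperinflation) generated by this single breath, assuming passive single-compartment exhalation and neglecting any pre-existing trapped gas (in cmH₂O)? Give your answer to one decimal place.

0.9

Vt = flow × Ti = 0.7333 L/s × 0.64 s × 1000 mL/L = 469.31 mL.
R = (PIP − Pplat)/V̇ = (30.6 − 11.9) / 0.7333 = 18.7/0.7333 = 25.501 cmH2O·s/L.
C = Vt/(Pplat − PEEP) = 469.31 / (11.9 − 6) = 469.31/5.9 = 79.544 mL/cmH2O.
τ = R × C = 25.501 × 0.07954 L/cmH2O = 2.028 s.
Fraction remaining = e^(−Te/τ) = e^(−3.81/2.028) = 0.1528; trapped volume = 469.31 × 0.1528 = 71.711 mL.
Additional alveolar pressure from trapping ≈ V_trapped / C = 71.711 / 79.544 = 0.9015 cmH2O.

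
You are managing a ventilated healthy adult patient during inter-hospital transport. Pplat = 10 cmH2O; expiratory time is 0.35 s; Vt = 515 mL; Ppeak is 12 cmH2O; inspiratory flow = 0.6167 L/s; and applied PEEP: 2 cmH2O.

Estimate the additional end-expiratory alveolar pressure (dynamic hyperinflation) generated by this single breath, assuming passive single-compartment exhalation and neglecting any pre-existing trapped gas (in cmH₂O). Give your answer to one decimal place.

1.5

R = (PIP − Pplat)/V̇ = (12 − 10) / 0.6167 = 2.0/0.6167 = 3.243 cmH2O·s/L.
C = Vt/(Pplat − PEEP) = 515.0 / (10 − 2) = 515.0/8.0 = 64.375 mL/cmH2O.
τ = R × C = 3.243 × 0.06438 L/cmH2O = 0.2088 s.
Fraction remaining = e^(−Te/τ) = e^(−0.35/0.2088) = 0.1871; trapped volume = 515.0 × 0.1871 = 96.357 mL.
Additional alveolar pressure from trapping ≈ V_trapped / C = 96.357 / 64.375 = 1.497 cmH2O.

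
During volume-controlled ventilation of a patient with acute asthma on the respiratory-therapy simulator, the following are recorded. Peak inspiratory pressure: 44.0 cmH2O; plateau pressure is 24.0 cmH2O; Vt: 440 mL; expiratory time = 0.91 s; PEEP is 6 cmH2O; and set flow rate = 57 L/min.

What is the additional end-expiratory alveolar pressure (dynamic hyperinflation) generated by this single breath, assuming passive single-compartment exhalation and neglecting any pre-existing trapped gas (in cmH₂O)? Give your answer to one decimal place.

3.1

Flow: 57 L/min ÷ 60 = 0.95 L/s.
R = (PIP − Pplat)/V̇ = (44.0 − 24.0) / 0.95 = 20.0/0.95 = 21.053 cmH2O·s/L.
C = Vt/(Pplat − PEEP) = 440.0 / (24.0 − 6) = 440.0/18.0 = 24.444 mL/cmH2O.
τ = R × C = 21.053 × 0.02444 L/cmH2O = 0.5145 s.
Fraction remaining = e^(−Te/τ) = e^(−0.91/0.5145) = 0.1706; trapped volume = 440.0 × 0.1706 = 75.064 mL.
Additional alveolar pressure from trapping ≈ V_trapped / C = 75.064 / 24.444 = 3.071 cmH2O.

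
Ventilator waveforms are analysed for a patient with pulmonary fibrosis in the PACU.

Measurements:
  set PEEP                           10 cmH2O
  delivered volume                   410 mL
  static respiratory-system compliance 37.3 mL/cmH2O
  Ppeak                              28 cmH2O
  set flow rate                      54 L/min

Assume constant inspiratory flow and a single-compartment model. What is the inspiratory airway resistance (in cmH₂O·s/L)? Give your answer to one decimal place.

7.8

Flow: 54 L/min ÷ 60 = 0.9 L/s.
Equation of motion (constant flow): PIP = Vt/C + R·V̇ + PEEP.
R·V̇ = PIP − Vt/C − PEEP = 28 − 410/37.3 − 10 = 28 − 10.992 − 10 = 7.008 cmH2O.
R = 7.008 / 0.9 = 7.787 cmH2O·s/L.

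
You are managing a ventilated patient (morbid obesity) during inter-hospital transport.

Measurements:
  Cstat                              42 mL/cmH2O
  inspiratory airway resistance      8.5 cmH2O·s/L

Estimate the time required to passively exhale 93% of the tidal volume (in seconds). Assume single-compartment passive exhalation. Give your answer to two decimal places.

0.95

τ = R × C = 8.5 × 42 mL/cmH2O = 8.5 × 0.042 L/cmH2O = 0.357 s.
Exhaled fraction f = 1 − e^(−t/τ) → t = −τ·ln(1 − f) = −0.357·ln(0.07) = 0.9494 s.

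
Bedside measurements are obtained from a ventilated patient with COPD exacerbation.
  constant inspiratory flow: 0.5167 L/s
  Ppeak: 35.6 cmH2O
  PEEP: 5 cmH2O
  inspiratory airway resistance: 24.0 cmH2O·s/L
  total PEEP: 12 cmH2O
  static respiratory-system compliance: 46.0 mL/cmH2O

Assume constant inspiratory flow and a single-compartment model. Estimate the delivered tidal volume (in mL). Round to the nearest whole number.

Total PEEP = 12 cmH2O (set 5 + intrinsic 7); this is the baseline alveolar pressure.
Equation of motion (constant flow): PIP = Vt/C + R·V̇ + PEEP.
Vt/C = PIP − R·V̇ − PEEP = 35.6 − 12.401 − 12 = 11.199 cmH2O.
Vt = C × 11.199 = 46.0 × 11.199 = 515.15 mL.

515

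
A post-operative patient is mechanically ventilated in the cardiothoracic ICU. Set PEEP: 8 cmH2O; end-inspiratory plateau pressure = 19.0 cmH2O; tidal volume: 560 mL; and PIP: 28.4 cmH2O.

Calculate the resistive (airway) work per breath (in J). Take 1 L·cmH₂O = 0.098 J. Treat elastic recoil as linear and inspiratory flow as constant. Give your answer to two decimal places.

With constant inspiratory flow the resistive pressure is constant at PIP − Pplat = 28.4 − 19.0 = 9.4 cmH2O, so resistive work = 9.4 × 0.560 = 5.264 L·cmH2O.
× 0.098 J/(L·cmH2O) → 0.5159 J.

0.52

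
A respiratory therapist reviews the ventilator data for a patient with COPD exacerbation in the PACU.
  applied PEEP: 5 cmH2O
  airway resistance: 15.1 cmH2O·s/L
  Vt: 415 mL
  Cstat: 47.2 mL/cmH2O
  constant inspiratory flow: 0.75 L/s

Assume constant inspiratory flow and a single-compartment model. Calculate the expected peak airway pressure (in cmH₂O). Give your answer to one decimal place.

Equation of motion (constant flow): PIP = Vt/C + R·V̇ + PEEP.
PIP = 415/47.2 + 15.1×0.75 + 5 = 8.792 + 11.325 + 5 = 25.117 cmH2O.

25.1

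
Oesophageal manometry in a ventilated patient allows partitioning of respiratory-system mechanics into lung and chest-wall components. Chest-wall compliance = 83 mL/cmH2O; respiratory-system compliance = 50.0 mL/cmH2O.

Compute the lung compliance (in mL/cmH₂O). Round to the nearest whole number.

126

1/CL = 1/Crs − 1/Ccw.
1/CL = 1/50.0 − 1/83 = 0.007952.
CL = 125.75 mL/cmH2O.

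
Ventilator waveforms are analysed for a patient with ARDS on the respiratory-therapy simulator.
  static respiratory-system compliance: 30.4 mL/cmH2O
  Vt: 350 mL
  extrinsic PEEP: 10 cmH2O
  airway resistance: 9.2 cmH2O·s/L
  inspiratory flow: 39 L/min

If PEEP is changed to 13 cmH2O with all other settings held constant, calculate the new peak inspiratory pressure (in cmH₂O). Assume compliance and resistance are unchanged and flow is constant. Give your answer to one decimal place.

30.5

Flow: 39 L/min ÷ 60 = 0.65 L/s.
PIP = Vt/C + R·V̇ + PEEP (constant-flow equation of motion).
Only the baseline term changes: ΔPIP = ΔPEEP = 13 − 10 = 3.0 cmH2O.
Original PIP = 350/30.4 + 9.2×0.65 + 10 = 27.493 cmH2O; new PIP = 27.493 + (3.0) = 30.493 cmH2O.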